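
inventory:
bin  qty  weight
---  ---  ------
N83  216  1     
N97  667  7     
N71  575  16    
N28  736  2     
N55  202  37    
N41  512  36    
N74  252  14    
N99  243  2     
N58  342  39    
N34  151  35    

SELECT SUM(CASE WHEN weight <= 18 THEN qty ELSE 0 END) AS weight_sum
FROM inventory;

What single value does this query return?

2689

bin=N83: ✓ → 216
bin=N97: ✓ → 667
bin=N71: ✓ → 575
bin=N28: ✓ → 736
bin=N55: ✗
bin=N41: ✗
bin=N74: ✓ → 252
bin=N99: ✓ → 243
bin=N58: ✗
bin=N34: ✗
weight_sum = 216 + 667 + 575 + 736 + 252 + 243 = 2689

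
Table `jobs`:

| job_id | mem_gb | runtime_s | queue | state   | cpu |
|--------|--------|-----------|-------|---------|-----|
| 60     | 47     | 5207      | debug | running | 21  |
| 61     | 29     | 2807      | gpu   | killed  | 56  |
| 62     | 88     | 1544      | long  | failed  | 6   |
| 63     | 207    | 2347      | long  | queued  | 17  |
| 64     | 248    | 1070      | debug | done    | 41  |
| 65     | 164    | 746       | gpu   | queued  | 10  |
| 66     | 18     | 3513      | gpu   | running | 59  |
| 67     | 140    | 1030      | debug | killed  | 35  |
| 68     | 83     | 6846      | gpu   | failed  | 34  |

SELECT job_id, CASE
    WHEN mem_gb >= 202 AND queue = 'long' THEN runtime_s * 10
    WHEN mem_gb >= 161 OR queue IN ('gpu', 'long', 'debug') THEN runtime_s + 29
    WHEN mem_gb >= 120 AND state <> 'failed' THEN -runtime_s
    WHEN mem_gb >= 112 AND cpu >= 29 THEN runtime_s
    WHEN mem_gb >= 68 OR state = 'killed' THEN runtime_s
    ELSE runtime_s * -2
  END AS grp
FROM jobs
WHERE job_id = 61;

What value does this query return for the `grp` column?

job_id = 61: mem_gb=29, runtime_s=2807, queue=gpu, state=killed, cpu=56.
mem_gb >= 202 AND queue = 'long' → false
mem_gb >= 161 OR queue IN ('gpu', 'long', 'debug') → true → 2836

2836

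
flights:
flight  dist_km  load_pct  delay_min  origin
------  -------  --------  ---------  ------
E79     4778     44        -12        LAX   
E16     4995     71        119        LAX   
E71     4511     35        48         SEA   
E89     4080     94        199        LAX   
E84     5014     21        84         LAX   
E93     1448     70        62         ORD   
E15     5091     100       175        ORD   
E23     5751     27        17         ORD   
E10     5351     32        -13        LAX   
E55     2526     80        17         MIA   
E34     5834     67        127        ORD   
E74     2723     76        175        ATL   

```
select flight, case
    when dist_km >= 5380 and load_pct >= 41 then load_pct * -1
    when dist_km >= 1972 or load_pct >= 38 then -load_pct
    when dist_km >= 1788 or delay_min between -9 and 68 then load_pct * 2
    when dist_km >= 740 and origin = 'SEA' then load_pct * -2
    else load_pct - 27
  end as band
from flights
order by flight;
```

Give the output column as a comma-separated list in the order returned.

-32, -100, -71, -27, -67, -80, -35, -76, -44, -21, -94, -70

flight=E10: dist_km >= 1972 or load_pct >= 38 → -32
flight=E15: dist_km >= 1972 or load_pct >= 38 → -100
flight=E16: dist_km >= 1972 or load_pct >= 38 → -71
flight=E23: dist_km >= 1972 or load_pct >= 38 → -27
flight=E34: dist_km >= 5380 and load_pct >= 41 → -67
flight=E55: dist_km >= 1972 or load_pct >= 38 → -80
flight=E71: dist_km >= 1972 or load_pct >= 38 → -35
flight=E74: dist_km >= 1972 or load_pct >= 38 → -76
flight=E79: dist_km >= 1972 or load_pct >= 38 → -44
flight=E84: dist_km >= 1972 or load_pct >= 38 → -21
flight=E89: dist_km >= 1972 or load_pct >= 38 → -94
flight=E93: dist_km >= 1972 or load_pct >= 38 → -70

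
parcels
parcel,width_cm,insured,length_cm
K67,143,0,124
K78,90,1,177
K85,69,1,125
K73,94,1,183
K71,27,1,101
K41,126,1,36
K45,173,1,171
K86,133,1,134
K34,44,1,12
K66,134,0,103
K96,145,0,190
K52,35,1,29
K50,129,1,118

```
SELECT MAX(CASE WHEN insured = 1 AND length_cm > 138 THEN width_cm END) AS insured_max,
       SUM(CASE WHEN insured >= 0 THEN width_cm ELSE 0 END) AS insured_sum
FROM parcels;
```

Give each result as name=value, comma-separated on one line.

insured_max=173, insured_sum=1342

[insured_max: insured = 1 AND length_cm > 138]
parcel=K67: ✗
parcel=K78: ✓ → 90
parcel=K85: ✗
parcel=K73: ✓ → 94
parcel=K71: ✗
parcel=K41: ✗
parcel=K45: ✓ → 173
parcel=K86: ✗
parcel=K34: ✗
parcel=K66: ✗
parcel=K96: ✗
parcel=K52: ✗
parcel=K50: ✗
insured_max = MAX(90, 94, 173) = 173
—
[insured_sum: insured >= 0]
parcel=K67: ✓ → 143
parcel=K78: ✓ → 90
parcel=K85: ✓ → 69
parcel=K73: ✓ → 94
parcel=K71: ✓ → 27
parcel=K41: ✓ → 126
parcel=K45: ✓ → 173
parcel=K86: ✓ → 133
parcel=K34: ✓ → 44
parcel=K66: ✓ → 134
parcel=K96: ✓ → 145
parcel=K52: ✓ → 35
parcel=K50: ✓ → 129
insured_sum = 143 + 90 + 69 + 94 + 27 + 126 + 173 + 133 + 44 + 134 + 145 + 35 + 129 = 1342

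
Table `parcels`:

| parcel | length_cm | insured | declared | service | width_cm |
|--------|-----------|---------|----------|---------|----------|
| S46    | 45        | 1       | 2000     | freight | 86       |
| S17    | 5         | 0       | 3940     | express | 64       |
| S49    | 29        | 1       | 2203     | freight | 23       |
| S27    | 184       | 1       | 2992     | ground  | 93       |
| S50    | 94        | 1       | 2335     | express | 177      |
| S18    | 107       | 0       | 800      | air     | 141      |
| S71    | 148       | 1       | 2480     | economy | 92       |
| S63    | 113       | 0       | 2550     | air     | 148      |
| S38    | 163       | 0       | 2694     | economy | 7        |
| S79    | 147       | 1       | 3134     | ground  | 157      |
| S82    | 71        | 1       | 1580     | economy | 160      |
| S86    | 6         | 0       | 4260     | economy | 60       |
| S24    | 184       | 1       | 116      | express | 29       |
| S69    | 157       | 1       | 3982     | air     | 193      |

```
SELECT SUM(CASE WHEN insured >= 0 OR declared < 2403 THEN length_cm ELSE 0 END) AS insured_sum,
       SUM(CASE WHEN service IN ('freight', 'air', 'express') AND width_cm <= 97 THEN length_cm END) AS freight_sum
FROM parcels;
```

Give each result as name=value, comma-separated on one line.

[insured_sum: insured >= 0 OR declared < 2403]
parcel=S46: ✓ → 45
parcel=S17: ✓ → 5
parcel=S49: ✓ → 29
parcel=S27: ✓ → 184
parcel=S50: ✓ → 94
parcel=S18: ✓ → 107
parcel=S71: ✓ → 148
parcel=S63: ✓ → 113
parcel=S38: ✓ → 163
parcel=S79: ✓ → 147
parcel=S82: ✓ → 71
parcel=S86: ✓ → 6
parcel=S24: ✓ → 184
parcel=S69: ✓ → 157
insured_sum = 45 + 5 + 29 + 184 + 94 + 107 + 148 + 113 + 163 + 147 + 71 + 6 + 184 + 157 = 1453
—
[freight_sum: service IN ('freight', 'air', 'express') AND width_cm <= 97]
parcel=S46: ✓ → 45
parcel=S17: ✓ → 5
parcel=S49: ✓ → 29
parcel=S27: ✗
parcel=S50: ✗
parcel=S18: ✗
parcel=S71: ✗
parcel=S63: ✗
parcel=S38: ✗
parcel=S79: ✗
parcel=S82: ✗
parcel=S86: ✗
parcel=S24: ✓ → 184
parcel=S69: ✗
freight_sum = 45 + 5 + 29 + 184 = 263

insured_sum=1453, freight_sum=263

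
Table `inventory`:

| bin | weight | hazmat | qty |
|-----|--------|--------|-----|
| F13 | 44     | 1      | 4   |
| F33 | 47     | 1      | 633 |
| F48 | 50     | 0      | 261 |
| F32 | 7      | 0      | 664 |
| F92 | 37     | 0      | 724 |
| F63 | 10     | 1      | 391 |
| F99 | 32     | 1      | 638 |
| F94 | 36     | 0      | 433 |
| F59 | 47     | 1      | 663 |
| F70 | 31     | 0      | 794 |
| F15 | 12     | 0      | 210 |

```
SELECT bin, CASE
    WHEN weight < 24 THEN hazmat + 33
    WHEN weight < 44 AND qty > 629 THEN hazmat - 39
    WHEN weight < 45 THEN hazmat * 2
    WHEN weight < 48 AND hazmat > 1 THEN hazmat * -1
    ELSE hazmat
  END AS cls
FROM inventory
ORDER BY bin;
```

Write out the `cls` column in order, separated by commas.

bin=F13: weight < 45 → 2
bin=F15: weight < 24 → 33
bin=F32: weight < 24 → 33
bin=F33: ELSE → 1
bin=F48: ELSE → 0
bin=F59: ELSE → 1
bin=F63: weight < 24 → 34
bin=F70: weight < 44 AND qty > 629 → -39
bin=F92: weight < 44 AND qty > 629 → -39
bin=F94: weight < 45 → 0
bin=F99: weight < 44 AND qty > 629 → -38

2, 33, 33, 1, 0, 1, 34, -39, -39, 0, -38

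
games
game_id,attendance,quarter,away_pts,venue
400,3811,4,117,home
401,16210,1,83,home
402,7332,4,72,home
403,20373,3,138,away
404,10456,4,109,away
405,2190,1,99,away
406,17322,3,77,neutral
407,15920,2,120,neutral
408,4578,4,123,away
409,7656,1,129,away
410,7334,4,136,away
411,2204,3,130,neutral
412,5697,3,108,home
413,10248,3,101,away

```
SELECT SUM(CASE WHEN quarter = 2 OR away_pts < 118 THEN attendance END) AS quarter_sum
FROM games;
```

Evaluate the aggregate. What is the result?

game_id=400: ✓ → 3811
game_id=401: ✓ → 16210
game_id=402: ✓ → 7332
game_id=403: ✗
game_id=404: ✓ → 10456
game_id=405: ✓ → 2190
game_id=406: ✓ → 17322
game_id=407: ✓ → 15920
game_id=408: ✗
game_id=409: ✗
game_id=410: ✗
game_id=411: ✗
game_id=412: ✓ → 5697
game_id=413: ✓ → 10248
quarter_sum = 3811 + 16210 + 7332 + 10456 + 2190 + 17322 + 15920 + 5697 + 10248 = 89186

89186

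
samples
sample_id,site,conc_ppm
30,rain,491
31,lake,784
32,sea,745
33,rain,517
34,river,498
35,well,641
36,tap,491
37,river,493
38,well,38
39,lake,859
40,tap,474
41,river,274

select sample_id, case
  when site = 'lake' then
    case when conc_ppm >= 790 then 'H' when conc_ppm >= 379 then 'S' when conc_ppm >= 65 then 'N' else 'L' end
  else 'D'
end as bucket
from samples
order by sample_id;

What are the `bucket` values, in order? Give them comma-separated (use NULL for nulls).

D, S, D, D, D, D, D, D, D, H, D, D

sample_id=30: site='rain' → outer ELSE → D
sample_id=31: site='lake' → inner[conc_ppm >= 379] → S
sample_id=32: site='sea' → outer ELSE → D
sample_id=33: site='rain' → outer ELSE → D
sample_id=34: site='river' → outer ELSE → D
sample_id=35: site='well' → outer ELSE → D
sample_id=36: site='tap' → outer ELSE → D
sample_id=37: site='river' → outer ELSE → D
sample_id=38: site='well' → outer ELSE → D
sample_id=39: site='lake' → inner[conc_ppm >= 790] → H
sample_id=40: site='tap' → outer ELSE → D
sample_id=41: site='river' → outer ELSE → D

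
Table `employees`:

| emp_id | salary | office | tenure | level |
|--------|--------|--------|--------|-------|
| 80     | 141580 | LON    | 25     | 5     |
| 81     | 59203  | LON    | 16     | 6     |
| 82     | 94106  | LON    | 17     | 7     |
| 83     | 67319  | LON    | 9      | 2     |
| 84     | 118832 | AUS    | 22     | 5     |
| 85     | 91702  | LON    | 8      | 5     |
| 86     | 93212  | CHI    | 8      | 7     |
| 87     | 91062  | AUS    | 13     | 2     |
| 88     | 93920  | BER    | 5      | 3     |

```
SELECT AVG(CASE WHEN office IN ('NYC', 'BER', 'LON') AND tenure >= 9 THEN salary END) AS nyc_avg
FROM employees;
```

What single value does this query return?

emp_id=80: ✓ → 141580
emp_id=81: ✓ → 59203
emp_id=82: ✓ → 94106
emp_id=83: ✓ → 67319
emp_id=84: ✗
emp_id=85: ✗
emp_id=86: ✗
emp_id=87: ✗
emp_id=88: ✗
nyc_avg = (141580 + 59203 + 94106 + 67319) / 4 = 90552

90552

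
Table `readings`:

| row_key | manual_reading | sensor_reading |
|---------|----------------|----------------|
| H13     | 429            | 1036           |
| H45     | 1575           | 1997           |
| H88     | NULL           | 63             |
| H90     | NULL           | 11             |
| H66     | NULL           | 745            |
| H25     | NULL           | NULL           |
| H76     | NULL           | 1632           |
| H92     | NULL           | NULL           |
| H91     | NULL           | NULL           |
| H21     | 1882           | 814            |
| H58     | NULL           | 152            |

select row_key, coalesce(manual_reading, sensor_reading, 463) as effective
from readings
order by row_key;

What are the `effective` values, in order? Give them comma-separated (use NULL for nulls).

429, 1882, 463, 1575, 152, 745, 1632, 63, 11, 463, 463

row_key=H13: manual_reading=429 → 429
row_key=H21: manual_reading=1882 → 1882
row_key=H25: manual_reading=NULL, sensor_reading=NULL, → literal 463 → 463
row_key=H45: manual_reading=1575 → 1575
row_key=H58: manual_reading=NULL, sensor_reading=152 → 152
row_key=H66: manual_reading=NULL, sensor_reading=745 → 745
row_key=H76: manual_reading=NULL, sensor_reading=1632 → 1632
row_key=H88: manual_reading=NULL, sensor_reading=63 → 63
row_key=H90: manual_reading=NULL, sensor_reading=11 → 11
row_key=H91: manual_reading=NULL, sensor_reading=NULL, → literal 463 → 463
row_key=H92: manual_reading=NULL, sensor_reading=NULL, → literal 463 → 463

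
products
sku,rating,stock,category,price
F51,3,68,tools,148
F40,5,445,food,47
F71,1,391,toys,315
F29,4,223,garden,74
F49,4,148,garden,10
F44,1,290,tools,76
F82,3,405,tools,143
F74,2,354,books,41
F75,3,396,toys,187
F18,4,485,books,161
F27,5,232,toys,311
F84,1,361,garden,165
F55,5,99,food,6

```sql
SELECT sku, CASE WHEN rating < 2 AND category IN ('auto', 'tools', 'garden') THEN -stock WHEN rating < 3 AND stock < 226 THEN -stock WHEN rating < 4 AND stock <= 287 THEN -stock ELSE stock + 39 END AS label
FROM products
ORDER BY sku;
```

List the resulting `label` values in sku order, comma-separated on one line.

524, 271, 262, 484, -290, 187, -68, 138, 430, 393, 435, 444, -361

sku=F18: ELSE → 524
sku=F27: ELSE → 271
sku=F29: ELSE → 262
sku=F40: ELSE → 484
sku=F44: rating < 2 AND category IN ('auto', 'tools', 'garden') → -290
sku=F49: ELSE → 187
sku=F51: rating < 4 AND stock <= 287 → -68
sku=F55: ELSE → 138
sku=F71: ELSE → 430
sku=F74: ELSE → 393
sku=F75: ELSE → 435
sku=F82: ELSE → 444
sku=F84: rating < 2 AND category IN ('auto', 'tools', 'garden') → -361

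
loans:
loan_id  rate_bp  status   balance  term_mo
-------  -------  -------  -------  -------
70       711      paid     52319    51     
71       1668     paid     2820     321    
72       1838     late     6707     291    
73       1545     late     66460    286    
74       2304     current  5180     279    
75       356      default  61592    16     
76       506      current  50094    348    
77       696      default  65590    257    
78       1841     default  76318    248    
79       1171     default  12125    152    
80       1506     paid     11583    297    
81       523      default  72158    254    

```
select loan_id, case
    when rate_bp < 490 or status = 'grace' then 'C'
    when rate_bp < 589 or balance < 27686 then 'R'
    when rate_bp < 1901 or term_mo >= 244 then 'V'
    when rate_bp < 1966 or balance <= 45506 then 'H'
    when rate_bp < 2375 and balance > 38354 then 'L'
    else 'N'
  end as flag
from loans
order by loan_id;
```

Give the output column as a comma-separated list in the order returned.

V, R, R, V, R, C, R, V, V, R, R, R

loan_id=70: rate_bp < 1901 or term_mo >= 244 → V
loan_id=71: rate_bp < 589 or balance < 27686 → R
loan_id=72: rate_bp < 589 or balance < 27686 → R
loan_id=73: rate_bp < 1901 or term_mo >= 244 → V
loan_id=74: rate_bp < 589 or balance < 27686 → R
loan_id=75: rate_bp < 490 or status = 'grace' → C
loan_id=76: rate_bp < 589 or balance < 27686 → R
loan_id=77: rate_bp < 1901 or term_mo >= 244 → V
loan_id=78: rate_bp < 1901 or term_mo >= 244 → V
loan_id=79: rate_bp < 589 or balance < 27686 → R
loan_id=80: rate_bp < 589 or balance < 27686 → R
loan_id=81: rate_bp < 589 or balance < 27686 → R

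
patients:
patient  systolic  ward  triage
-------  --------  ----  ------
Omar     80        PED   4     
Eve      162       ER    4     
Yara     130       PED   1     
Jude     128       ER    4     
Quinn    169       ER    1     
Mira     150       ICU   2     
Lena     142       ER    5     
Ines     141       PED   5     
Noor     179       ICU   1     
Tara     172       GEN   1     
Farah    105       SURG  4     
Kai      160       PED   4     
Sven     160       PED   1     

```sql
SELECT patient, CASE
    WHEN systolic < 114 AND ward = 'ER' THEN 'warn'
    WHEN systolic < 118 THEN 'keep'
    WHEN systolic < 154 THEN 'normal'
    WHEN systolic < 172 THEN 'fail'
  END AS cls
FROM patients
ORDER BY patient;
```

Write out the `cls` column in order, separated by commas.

patient=Eve: systolic < 172 → fail
patient=Farah: systolic < 118 → keep
patient=Ines: systolic < 154 → normal
patient=Jude: systolic < 154 → normal
patient=Kai: systolic < 172 → fail
patient=Lena: systolic < 154 → normal
patient=Mira: systolic < 154 → normal
patient=Noor: (no match → NULL) → NULL
patient=Omar: systolic < 118 → keep
patient=Quinn: systolic < 172 → fail
patient=Sven: systolic < 172 → fail
patient=Tara: (no match → NULL) → NULL
patient=Yara: systolic < 154 → normal

fail, keep, normal, normal, fail, normal, normal, NULL, keep, fail, fail, NULL, normal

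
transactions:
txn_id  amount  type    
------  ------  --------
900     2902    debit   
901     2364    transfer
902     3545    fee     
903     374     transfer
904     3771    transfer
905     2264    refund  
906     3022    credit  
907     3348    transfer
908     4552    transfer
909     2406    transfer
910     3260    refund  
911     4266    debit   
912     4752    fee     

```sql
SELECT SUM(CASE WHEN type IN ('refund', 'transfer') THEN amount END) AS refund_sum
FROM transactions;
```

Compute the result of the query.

22339

txn_id=900: ✗
txn_id=901: ✓ → 2364
txn_id=902: ✗
txn_id=903: ✓ → 374
txn_id=904: ✓ → 3771
txn_id=905: ✓ → 2264
txn_id=906: ✗
txn_id=907: ✓ → 3348
txn_id=908: ✓ → 4552
txn_id=909: ✓ → 2406
txn_id=910: ✓ → 3260
txn_id=911: ✗
txn_id=912: ✗
refund_sum = 2364 + 374 + 3771 + 2264 + 3348 + 4552 + 2406 + 3260 = 22339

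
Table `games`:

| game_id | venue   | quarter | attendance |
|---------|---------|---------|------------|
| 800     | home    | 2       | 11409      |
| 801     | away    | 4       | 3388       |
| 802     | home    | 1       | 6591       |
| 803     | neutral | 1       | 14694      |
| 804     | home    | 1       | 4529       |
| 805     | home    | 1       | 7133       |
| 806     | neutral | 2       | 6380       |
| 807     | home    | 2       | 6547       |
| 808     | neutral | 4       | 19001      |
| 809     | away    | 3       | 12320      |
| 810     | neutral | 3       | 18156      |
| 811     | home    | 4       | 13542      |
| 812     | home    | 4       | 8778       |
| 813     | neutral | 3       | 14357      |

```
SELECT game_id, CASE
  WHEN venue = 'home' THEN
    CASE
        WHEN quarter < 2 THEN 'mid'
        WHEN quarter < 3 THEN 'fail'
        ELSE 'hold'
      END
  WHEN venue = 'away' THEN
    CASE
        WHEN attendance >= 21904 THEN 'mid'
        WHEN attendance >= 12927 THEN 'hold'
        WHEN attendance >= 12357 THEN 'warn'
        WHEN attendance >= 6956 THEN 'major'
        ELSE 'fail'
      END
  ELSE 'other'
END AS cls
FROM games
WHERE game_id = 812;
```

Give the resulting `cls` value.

game_id = 812: venue=home, quarter=4, attendance=8778.
venue='home' → inner[ELSE] → hold

hold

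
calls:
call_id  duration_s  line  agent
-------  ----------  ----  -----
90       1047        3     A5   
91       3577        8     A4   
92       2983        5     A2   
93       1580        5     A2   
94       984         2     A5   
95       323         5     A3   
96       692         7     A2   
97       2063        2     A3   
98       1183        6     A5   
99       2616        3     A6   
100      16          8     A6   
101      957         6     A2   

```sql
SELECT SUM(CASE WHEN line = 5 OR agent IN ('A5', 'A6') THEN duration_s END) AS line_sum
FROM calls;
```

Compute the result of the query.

call_id=90: ✓ → 1047
call_id=91: ✗
call_id=92: ✓ → 2983
call_id=93: ✓ → 1580
call_id=94: ✓ → 984
call_id=95: ✓ → 323
call_id=96: ✗
call_id=97: ✗
call_id=98: ✓ → 1183
call_id=99: ✓ → 2616
call_id=100: ✓ → 16
call_id=101: ✗
line_sum = 1047 + 2983 + 1580 + 984 + 323 + 1183 + 2616 + 16 = 10732

10732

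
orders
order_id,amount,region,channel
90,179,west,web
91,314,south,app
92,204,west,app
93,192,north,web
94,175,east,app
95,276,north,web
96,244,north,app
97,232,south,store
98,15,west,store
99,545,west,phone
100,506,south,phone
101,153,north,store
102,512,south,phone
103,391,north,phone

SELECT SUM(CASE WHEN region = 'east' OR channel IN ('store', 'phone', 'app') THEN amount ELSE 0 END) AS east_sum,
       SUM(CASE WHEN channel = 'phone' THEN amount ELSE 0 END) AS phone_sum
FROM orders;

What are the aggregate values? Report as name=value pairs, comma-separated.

[east_sum: region = 'east' OR channel IN ('store', 'phone', 'app')]
order_id=90: ✗
order_id=91: ✓ → 314
order_id=92: ✓ → 204
order_id=93: ✗
order_id=94: ✓ → 175
order_id=95: ✗
order_id=96: ✓ → 244
order_id=97: ✓ → 232
order_id=98: ✓ → 15
order_id=99: ✓ → 545
order_id=100: ✓ → 506
order_id=101: ✓ → 153
order_id=102: ✓ → 512
order_id=103: ✓ → 391
east_sum = 314 + 204 + 175 + 244 + 232 + 15 + 545 + 506 + 153 + 512 + 391 = 3291
—
[phone_sum: channel = 'phone']
order_id=90: ✗
order_id=91: ✗
order_id=92: ✗
order_id=93: ✗
order_id=94: ✗
order_id=95: ✗
order_id=96: ✗
order_id=97: ✗
order_id=98: ✗
order_id=99: ✓ → 545
order_id=100: ✓ → 506
order_id=101: ✗
order_id=102: ✓ → 512
order_id=103: ✓ → 391
phone_sum = 545 + 506 + 512 + 391 = 1954

east_sum=3291, phone_sum=1954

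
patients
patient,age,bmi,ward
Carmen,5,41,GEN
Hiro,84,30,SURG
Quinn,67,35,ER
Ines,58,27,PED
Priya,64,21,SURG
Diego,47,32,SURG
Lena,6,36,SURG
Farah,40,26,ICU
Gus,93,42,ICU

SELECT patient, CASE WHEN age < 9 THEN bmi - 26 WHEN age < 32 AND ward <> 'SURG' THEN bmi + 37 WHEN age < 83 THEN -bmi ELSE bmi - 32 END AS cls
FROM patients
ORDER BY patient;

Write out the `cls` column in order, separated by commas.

patient=Carmen: age < 9 → 15
patient=Diego: age < 83 → -32
patient=Farah: age < 83 → -26
patient=Gus: ELSE → 10
patient=Hiro: ELSE → -2
patient=Ines: age < 83 → -27
patient=Lena: age < 9 → 10
patient=Priya: age < 83 → -21
patient=Quinn: age < 83 → -35

15, -32, -26, 10, -2, -27, 10, -21, -35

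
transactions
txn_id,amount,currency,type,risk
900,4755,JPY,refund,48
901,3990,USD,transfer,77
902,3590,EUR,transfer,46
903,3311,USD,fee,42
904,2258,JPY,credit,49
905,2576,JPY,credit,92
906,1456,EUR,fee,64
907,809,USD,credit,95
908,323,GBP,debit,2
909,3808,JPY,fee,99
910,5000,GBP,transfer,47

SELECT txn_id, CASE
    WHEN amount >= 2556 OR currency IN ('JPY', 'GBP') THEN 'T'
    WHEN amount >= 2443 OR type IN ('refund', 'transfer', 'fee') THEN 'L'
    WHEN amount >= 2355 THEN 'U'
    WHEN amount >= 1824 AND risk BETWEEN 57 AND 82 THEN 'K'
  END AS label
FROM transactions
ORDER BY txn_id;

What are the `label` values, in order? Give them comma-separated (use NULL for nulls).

T, T, T, T, T, T, L, NULL, T, T, T

txn_id=900: amount >= 2556 OR currency IN ('JPY', 'GBP') → T
txn_id=901: amount >= 2556 OR currency IN ('JPY', 'GBP') → T
txn_id=902: amount >= 2556 OR currency IN ('JPY', 'GBP') → T
txn_id=903: amount >= 2556 OR currency IN ('JPY', 'GBP') → T
txn_id=904: amount >= 2556 OR currency IN ('JPY', 'GBP') → T
txn_id=905: amount >= 2556 OR currency IN ('JPY', 'GBP') → T
txn_id=906: amount >= 2443 OR type IN ('refund', 'transfer', 'fee') → L
txn_id=907: (no match → NULL) → NULL
txn_id=908: amount >= 2556 OR currency IN ('JPY', 'GBP') → T
txn_id=909: amount >= 2556 OR currency IN ('JPY', 'GBP') → T
txn_id=910: amount >= 2556 OR currency IN ('JPY', 'GBP') → T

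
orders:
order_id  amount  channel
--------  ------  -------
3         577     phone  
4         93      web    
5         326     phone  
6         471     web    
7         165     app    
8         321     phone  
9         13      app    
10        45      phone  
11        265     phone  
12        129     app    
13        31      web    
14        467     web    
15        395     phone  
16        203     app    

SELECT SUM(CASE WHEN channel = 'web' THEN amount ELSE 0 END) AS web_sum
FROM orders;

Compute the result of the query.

order_id=3: ✗
order_id=4: ✓ → 93
order_id=5: ✗
order_id=6: ✓ → 471
order_id=7: ✗
order_id=8: ✗
order_id=9: ✗
order_id=10: ✗
order_id=11: ✗
order_id=12: ✗
order_id=13: ✓ → 31
order_id=14: ✓ → 467
order_id=15: ✗
order_id=16: ✗
web_sum = 93 + 471 + 31 + 467 = 1062

1062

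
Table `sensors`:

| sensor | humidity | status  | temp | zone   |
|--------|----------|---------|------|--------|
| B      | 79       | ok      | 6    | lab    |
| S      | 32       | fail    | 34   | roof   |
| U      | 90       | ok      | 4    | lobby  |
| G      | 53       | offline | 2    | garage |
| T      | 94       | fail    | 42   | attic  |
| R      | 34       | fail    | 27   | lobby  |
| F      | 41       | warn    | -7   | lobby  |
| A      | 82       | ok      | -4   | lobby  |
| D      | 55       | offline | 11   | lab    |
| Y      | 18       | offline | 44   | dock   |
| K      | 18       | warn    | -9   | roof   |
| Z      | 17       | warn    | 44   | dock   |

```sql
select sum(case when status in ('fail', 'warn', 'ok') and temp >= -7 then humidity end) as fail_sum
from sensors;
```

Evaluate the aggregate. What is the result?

sensor=B: ✓ → 79
sensor=S: ✓ → 32
sensor=U: ✓ → 90
sensor=G: ✗
sensor=T: ✓ → 94
sensor=R: ✓ → 34
sensor=F: ✓ → 41
sensor=A: ✓ → 82
sensor=D: ✗
sensor=Y: ✗
sensor=K: ✗
sensor=Z: ✓ → 17
fail_sum = 79 + 32 + 90 + 94 + 34 + 41 + 82 + 17 = 469

469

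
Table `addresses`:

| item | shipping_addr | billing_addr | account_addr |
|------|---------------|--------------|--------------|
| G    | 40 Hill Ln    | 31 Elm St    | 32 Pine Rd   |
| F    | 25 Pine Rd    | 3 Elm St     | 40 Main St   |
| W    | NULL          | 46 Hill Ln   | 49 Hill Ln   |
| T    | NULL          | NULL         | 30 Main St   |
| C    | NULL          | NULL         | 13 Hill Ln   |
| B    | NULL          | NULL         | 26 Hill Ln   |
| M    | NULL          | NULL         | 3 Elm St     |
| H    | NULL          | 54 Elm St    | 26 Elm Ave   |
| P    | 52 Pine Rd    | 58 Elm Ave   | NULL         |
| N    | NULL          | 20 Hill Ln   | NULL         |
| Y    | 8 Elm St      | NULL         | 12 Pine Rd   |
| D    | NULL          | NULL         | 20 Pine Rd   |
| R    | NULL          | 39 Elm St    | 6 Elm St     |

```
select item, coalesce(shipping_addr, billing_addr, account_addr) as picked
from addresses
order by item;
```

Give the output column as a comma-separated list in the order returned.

26 Hill Ln, 13 Hill Ln, 20 Pine Rd, 25 Pine Rd, 40 Hill Ln, 54 Elm St, 3 Elm St, 20 Hill Ln, 52 Pine Rd, 39 Elm St, 30 Main St, 46 Hill Ln, 8 Elm St

item=B: shipping_addr=NULL, billing_addr=NULL, account_addr=26 Hill Ln → 26 Hill Ln
item=C: shipping_addr=NULL, billing_addr=NULL, account_addr=13 Hill Ln → 13 Hill Ln
item=D: shipping_addr=NULL, billing_addr=NULL, account_addr=20 Pine Rd → 20 Pine Rd
item=F: shipping_addr=25 Pine Rd → 25 Pine Rd
item=G: shipping_addr=40 Hill Ln → 40 Hill Ln
item=H: shipping_addr=NULL, billing_addr=54 Elm St → 54 Elm St
item=M: shipping_addr=NULL, billing_addr=NULL, account_addr=3 Elm St → 3 Elm St
item=N: shipping_addr=NULL, billing_addr=20 Hill Ln → 20 Hill Ln
item=P: shipping_addr=52 Pine Rd → 52 Pine Rd
item=R: shipping_addr=NULL, billing_addr=39 Elm St → 39 Elm St
item=T: shipping_addr=NULL, billing_addr=NULL, account_addr=30 Main St → 30 Main St
item=W: shipping_addr=NULL, billing_addr=46 Hill Ln → 46 Hill Ln
item=Y: shipping_addr=8 Elm St → 8 Elm St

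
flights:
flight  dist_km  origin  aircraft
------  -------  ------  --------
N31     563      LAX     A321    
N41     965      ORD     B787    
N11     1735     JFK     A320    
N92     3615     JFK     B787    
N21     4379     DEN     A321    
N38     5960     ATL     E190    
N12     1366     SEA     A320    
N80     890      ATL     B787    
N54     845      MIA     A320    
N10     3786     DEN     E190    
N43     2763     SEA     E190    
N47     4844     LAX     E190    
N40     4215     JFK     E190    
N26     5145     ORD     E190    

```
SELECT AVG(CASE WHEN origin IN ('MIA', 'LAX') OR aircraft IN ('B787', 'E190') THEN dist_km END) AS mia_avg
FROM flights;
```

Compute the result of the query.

flight=N31: ✓ → 563
flight=N41: ✓ → 965
flight=N11: ✗
flight=N92: ✓ → 3615
flight=N21: ✗
flight=N38: ✓ → 5960
flight=N12: ✗
flight=N80: ✓ → 890
flight=N54: ✓ → 845
flight=N10: ✓ → 3786
flight=N43: ✓ → 2763
flight=N47: ✓ → 4844
flight=N40: ✓ → 4215
flight=N26: ✓ → 5145
mia_avg = (563 + 965 + 3615 + 5960 + 890 + 845 + 3786 + 2763 + 4844 + 4215 + 5145) / 11 = 3053.7272727273

3053.7272727273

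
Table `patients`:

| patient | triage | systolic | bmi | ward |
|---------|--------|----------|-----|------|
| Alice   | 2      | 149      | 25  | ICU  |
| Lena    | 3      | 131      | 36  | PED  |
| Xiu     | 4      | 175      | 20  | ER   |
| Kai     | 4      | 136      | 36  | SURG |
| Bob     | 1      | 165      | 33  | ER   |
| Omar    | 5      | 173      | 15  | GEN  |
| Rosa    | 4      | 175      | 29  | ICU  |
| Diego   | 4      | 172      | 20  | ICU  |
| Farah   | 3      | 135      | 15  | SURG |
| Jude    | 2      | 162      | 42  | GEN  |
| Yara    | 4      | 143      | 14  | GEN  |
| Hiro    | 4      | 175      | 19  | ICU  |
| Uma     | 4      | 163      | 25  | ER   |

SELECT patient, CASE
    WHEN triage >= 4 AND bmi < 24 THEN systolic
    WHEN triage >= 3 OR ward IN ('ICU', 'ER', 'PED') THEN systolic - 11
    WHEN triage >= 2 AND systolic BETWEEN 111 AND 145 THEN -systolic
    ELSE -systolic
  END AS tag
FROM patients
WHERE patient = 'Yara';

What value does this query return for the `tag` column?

patient = Yara: triage=4, systolic=143, bmi=14, ward=GEN.
triage >= 4 AND bmi < 24 → true → 143

143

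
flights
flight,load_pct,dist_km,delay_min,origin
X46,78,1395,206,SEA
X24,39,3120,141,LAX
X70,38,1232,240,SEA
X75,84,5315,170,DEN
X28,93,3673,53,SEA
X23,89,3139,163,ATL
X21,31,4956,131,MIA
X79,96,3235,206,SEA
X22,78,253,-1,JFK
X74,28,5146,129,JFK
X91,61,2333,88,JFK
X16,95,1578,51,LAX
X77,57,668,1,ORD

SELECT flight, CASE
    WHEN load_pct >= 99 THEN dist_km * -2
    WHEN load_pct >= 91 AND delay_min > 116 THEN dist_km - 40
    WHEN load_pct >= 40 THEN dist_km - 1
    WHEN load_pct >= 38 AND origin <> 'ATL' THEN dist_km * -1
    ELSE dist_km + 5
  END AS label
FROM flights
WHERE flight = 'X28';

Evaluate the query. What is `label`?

3672

flight = X28: load_pct=93, dist_km=3673, delay_min=53, origin=SEA.
load_pct >= 99 → false
load_pct >= 91 AND delay_min > 116 → false
load_pct >= 40 → true → 3672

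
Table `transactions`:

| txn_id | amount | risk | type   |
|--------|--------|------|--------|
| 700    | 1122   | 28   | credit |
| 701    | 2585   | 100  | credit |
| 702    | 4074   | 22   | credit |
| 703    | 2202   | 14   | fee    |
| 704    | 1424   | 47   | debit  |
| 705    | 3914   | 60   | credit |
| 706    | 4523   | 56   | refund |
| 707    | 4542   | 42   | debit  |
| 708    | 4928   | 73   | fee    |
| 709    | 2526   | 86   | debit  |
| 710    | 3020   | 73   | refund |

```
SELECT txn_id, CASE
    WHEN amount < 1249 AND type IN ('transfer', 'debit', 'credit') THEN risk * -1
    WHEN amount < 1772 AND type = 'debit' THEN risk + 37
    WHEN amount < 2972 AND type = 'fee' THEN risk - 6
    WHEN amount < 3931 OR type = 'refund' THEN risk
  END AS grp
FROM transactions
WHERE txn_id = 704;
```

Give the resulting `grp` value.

txn_id = 704: amount=1424, risk=47, type=debit.
amount < 1249 AND type IN ('transfer', 'debit', 'credit') → false
amount < 1772 AND type = 'debit' → true → 84

84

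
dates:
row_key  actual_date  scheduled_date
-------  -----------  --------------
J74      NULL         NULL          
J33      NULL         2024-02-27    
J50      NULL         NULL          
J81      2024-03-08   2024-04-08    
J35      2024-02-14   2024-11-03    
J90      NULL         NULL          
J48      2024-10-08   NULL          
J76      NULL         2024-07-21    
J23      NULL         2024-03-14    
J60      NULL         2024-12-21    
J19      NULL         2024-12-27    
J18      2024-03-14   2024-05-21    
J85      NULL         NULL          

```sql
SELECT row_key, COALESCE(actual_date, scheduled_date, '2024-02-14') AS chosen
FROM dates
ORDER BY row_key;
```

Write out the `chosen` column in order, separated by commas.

row_key=J18: actual_date=2024-03-14 → 2024-03-14
row_key=J19: actual_date=NULL, scheduled_date=2024-12-27 → 2024-12-27
row_key=J23: actual_date=NULL, scheduled_date=2024-03-14 → 2024-03-14
row_key=J33: actual_date=NULL, scheduled_date=2024-02-27 → 2024-02-27
row_key=J35: actual_date=2024-02-14 → 2024-02-14
row_key=J48: actual_date=2024-10-08 → 2024-10-08
row_key=J50: actual_date=NULL, scheduled_date=NULL, → literal 2024-02-14 → 2024-02-14
row_key=J60: actual_date=NULL, scheduled_date=2024-12-21 → 2024-12-21
row_key=J74: actual_date=NULL, scheduled_date=NULL, → literal 2024-02-14 → 2024-02-14
row_key=J76: actual_date=NULL, scheduled_date=2024-07-21 → 2024-07-21
row_key=J81: actual_date=2024-03-08 → 2024-03-08
row_key=J85: actual_date=NULL, scheduled_date=NULL, → literal 2024-02-14 → 2024-02-14
row_key=J90: actual_date=NULL, scheduled_date=NULL, → literal 2024-02-14 → 2024-02-14

2024-03-14, 2024-12-27, 2024-03-14, 2024-02-27, 2024-02-14, 2024-10-08, 2024-02-14, 2024-12-21, 2024-02-14, 2024-07-21, 2024-03-08, 2024-02-14, 2024-02-14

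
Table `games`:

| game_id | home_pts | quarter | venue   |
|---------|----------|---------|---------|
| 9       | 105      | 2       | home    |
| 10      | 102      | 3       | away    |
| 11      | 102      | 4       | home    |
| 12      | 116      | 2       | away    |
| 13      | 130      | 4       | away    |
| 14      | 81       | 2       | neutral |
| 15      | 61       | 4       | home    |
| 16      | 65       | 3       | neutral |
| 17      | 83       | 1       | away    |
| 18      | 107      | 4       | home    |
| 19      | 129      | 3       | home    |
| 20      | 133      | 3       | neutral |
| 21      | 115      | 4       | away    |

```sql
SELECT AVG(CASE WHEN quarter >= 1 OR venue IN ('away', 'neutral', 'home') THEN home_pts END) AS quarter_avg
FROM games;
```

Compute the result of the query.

102.2307692308

game_id=9: ✓ → 105
game_id=10: ✓ → 102
game_id=11: ✓ → 102
game_id=12: ✓ → 116
game_id=13: ✓ → 130
game_id=14: ✓ → 81
game_id=15: ✓ → 61
game_id=16: ✓ → 65
game_id=17: ✓ → 83
game_id=18: ✓ → 107
game_id=19: ✓ → 129
game_id=20: ✓ → 133
game_id=21: ✓ → 115
quarter_avg = (105 + 102 + 102 + 116 + 130 + 81 + 61 + 65 + 83 + 107 + 129 + 133 + 115) / 13 = 102.2307692308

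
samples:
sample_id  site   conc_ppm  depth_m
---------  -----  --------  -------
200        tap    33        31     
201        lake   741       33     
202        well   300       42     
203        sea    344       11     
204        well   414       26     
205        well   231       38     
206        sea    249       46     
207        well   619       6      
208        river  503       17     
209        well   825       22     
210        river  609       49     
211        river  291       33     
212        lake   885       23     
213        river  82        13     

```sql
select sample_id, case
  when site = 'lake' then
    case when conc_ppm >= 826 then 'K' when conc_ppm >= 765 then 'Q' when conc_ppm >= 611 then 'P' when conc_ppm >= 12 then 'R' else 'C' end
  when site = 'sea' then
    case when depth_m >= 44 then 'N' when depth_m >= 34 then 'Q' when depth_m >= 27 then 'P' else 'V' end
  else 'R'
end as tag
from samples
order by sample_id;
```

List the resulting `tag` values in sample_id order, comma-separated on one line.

sample_id=200: site='tap' → outer ELSE → R
sample_id=201: site='lake' → inner[conc_ppm >= 611] → P
sample_id=202: site='well' → outer ELSE → R
sample_id=203: site='sea' → inner[ELSE] → V
sample_id=204: site='well' → outer ELSE → R
sample_id=205: site='well' → outer ELSE → R
sample_id=206: site='sea' → inner[depth_m >= 44] → N
sample_id=207: site='well' → outer ELSE → R
sample_id=208: site='river' → outer ELSE → R
sample_id=209: site='well' → outer ELSE → R
sample_id=210: site='river' → outer ELSE → R
sample_id=211: site='river' → outer ELSE → R
sample_id=212: site='lake' → inner[conc_ppm >= 826] → K
sample_id=213: site='river' → outer ELSE → R

R, P, R, V, R, R, N, R, R, R, R, R, K, R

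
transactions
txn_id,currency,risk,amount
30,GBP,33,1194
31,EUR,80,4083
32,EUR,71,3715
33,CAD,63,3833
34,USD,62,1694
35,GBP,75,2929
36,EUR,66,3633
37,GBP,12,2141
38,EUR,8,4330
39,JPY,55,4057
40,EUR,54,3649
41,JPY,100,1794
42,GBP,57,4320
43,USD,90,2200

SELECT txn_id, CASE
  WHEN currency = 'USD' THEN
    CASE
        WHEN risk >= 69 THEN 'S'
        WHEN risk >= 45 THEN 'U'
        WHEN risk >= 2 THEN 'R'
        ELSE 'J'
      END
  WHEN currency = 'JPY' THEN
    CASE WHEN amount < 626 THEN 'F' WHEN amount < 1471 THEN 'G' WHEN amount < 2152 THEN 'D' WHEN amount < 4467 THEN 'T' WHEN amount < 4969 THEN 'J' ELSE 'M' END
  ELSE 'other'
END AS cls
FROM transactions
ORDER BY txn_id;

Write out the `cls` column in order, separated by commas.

other, other, other, other, U, other, other, other, other, T, other, D, other, S

txn_id=30: currency='GBP' → outer ELSE → other
txn_id=31: currency='EUR' → outer ELSE → other
txn_id=32: currency='EUR' → outer ELSE → other
txn_id=33: currency='CAD' → outer ELSE → other
txn_id=34: currency='USD' → inner[risk >= 45] → U
txn_id=35: currency='GBP' → outer ELSE → other
txn_id=36: currency='EUR' → outer ELSE → other
txn_id=37: currency='GBP' → outer ELSE → other
txn_id=38: currency='EUR' → outer ELSE → other
txn_id=39: currency='JPY' → inner[amount < 4467] → T
txn_id=40: currency='EUR' → outer ELSE → other
txn_id=41: currency='JPY' → inner[amount < 2152] → D
txn_id=42: currency='GBP' → outer ELSE → other
txn_id=43: currency='USD' → inner[risk >= 69] → S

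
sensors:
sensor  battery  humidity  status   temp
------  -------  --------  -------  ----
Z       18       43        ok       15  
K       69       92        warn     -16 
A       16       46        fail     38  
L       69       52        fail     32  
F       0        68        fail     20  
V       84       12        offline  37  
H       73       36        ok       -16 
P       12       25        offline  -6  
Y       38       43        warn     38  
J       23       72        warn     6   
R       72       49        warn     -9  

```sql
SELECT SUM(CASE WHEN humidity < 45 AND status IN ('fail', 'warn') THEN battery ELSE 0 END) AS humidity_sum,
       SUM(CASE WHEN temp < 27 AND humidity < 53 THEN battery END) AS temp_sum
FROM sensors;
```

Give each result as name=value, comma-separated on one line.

[humidity_sum: humidity < 45 AND status IN ('fail', 'warn')]
sensor=Z: ✗
sensor=K: ✗
sensor=A: ✗
sensor=L: ✗
sensor=F: ✗
sensor=V: ✗
sensor=H: ✗
sensor=P: ✗
sensor=Y: ✓ → 38
sensor=J: ✗
sensor=R: ✗
humidity_sum = 38
—
[temp_sum: temp < 27 AND humidity < 53]
sensor=Z: ✓ → 18
sensor=K: ✗
sensor=A: ✗
sensor=L: ✗
sensor=F: ✗
sensor=V: ✗
sensor=H: ✓ → 73
sensor=P: ✓ → 12
sensor=Y: ✗
sensor=J: ✗
sensor=R: ✓ → 72
temp_sum = 18 + 73 + 12 + 72 = 175

humidity_sum=38, temp_sum=175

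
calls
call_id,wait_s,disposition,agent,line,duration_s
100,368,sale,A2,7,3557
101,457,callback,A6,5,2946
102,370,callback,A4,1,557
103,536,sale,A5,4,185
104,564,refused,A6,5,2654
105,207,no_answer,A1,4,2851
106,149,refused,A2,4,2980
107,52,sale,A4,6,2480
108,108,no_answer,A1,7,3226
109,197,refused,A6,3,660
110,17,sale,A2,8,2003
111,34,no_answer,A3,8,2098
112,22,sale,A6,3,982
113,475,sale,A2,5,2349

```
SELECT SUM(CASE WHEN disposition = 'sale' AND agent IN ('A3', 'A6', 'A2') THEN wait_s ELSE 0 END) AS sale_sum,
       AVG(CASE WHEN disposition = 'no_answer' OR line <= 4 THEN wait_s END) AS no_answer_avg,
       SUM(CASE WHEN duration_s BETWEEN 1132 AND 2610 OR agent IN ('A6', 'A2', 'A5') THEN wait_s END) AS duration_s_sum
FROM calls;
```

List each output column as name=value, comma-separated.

[sale_sum: disposition = 'sale' AND agent IN ('A3', 'A6', 'A2')]
call_id=100: ✓ → 368
call_id=101: ✗
call_id=102: ✗
call_id=103: ✗
call_id=104: ✗
call_id=105: ✗
call_id=106: ✗
call_id=107: ✗
call_id=108: ✗
call_id=109: ✗
call_id=110: ✓ → 17
call_id=111: ✗
call_id=112: ✓ → 22
call_id=113: ✓ → 475
sale_sum = 368 + 17 + 22 + 475 = 882
—
[no_answer_avg: disposition = 'no_answer' OR line <= 4]
call_id=100: ✗
call_id=101: ✗
call_id=102: ✓ → 370
call_id=103: ✓ → 536
call_id=104: ✗
call_id=105: ✓ → 207
call_id=106: ✓ → 149
call_id=107: ✗
call_id=108: ✓ → 108
call_id=109: ✓ → 197
call_id=110: ✗
call_id=111: ✓ → 34
call_id=112: ✓ → 22
call_id=113: ✗
no_answer_avg = (370 + 536 + 207 + 149 + 108 + 197 + 34 + 22) / 8 = 202.875
—
[duration_s_sum: duration_s BETWEEN 1132 AND 2610 OR agent IN ('A6', 'A2', 'A5')]
call_id=100: ✓ → 368
call_id=101: ✓ → 457
call_id=102: ✗
call_id=103: ✓ → 536
call_id=104: ✓ → 564
call_id=105: ✗
call_id=106: ✓ → 149
call_id=107: ✓ → 52
call_id=108: ✗
call_id=109: ✓ → 197
call_id=110: ✓ → 17
call_id=111: ✓ → 34
call_id=112: ✓ → 22
call_id=113: ✓ → 475
duration_s_sum = 368 + 457 + 536 + 564 + 149 + 52 + 197 + 17 + 34 + 22 + 475 = 2871

sale_sum=882, no_answer_avg=202.875, duration_s_sum=2871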